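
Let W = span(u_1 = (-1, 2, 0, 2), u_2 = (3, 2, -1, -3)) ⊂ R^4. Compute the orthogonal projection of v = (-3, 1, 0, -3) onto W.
proj_W(v) = (2/7, 0, -1/14, -5/14)

Set up U = [u_1 | ... | u_2] ∈ R^(4×2). The projector onto W = col(U) is P = U (U^T U)^(-1) U^T.
Compute U^T U =
  [9, -5]
  [-5, 23],
and U^T v = (-1, 2).
Solve U^T U · c = U^T v for the coefficients: c = (-1/14, 1/14). The projection is proj_W(v) = U c.
Check: (v - proj_W(v)) · u_1 = 0  (should be 0).
Check: (v - proj_W(v)) · u_2 = 0  (should be 0).
Result: proj_W(v) = (2/7, 0, -1/14, -5/14).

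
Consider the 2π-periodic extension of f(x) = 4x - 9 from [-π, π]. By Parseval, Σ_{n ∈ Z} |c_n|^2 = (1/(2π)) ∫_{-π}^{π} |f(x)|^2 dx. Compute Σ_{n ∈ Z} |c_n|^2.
Σ |c_n|^2 = 16π^2/3 + 81

Expand and integrate term by term over [-π, π]:
  ∫ (4x)^2 dx = 16·(2π^3/3); ∫ 2·4·(-9)·x dx = 0 (odd integrand); ∫ (-9)^2 dx = 81·2π.
So (1/(2π)) ∫_{-π}^{π} (4x - 9)^2 dx = 16π^2/3 + 81 = 16π^2/3 + 81.
Parseval ⇒ Σ |c_n|^2 = 16π^2/3 + 81.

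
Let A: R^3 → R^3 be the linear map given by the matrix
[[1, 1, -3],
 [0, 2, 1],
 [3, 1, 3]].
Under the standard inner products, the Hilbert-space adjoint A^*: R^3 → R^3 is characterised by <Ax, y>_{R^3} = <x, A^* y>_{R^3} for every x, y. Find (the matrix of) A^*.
A^* = A^T =
[[1, 0, 3],
 [1, 2, 1],
 [-3, 1, 3]]

For real matrices with standard dot products, the defining identity <Ax, y> = <x, A^* y> gives (Ax)^T y = x^T (A^*) y, i.e. x^T A^T y = x^T (A^*) y. Since this holds for all x, y, we must have A^* = A^T. Therefore
A^* =
[[1, 0, 3],
 [1, 2, 1],
 [-3, 1, 3]].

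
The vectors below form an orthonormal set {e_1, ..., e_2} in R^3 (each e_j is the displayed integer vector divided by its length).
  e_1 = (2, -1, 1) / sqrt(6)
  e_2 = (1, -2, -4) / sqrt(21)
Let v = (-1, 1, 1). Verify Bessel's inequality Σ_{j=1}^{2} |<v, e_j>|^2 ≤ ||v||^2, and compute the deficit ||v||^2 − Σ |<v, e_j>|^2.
Σ |<v, e_j>|^2 = 3; ||v||^2 = 3; deficit = 0

Write each e_j = u_j / sqrt(<u_j, u_j>) where u_j is the displayed integer vector. Then <v, e_j> = <v, u_j> / sqrt(<u_j, u_j>), so |<v, e_j>|^2 = <v, u_j>^2 / <u_j, u_j>.
Coefficients: <v, e_1> = -2/sqrt(6), <v, e_2> = -7/sqrt(21).
Square and sum: Σ |<v, e_j>|^2 = 3.
Compute ||v||^2 = v·v = 3.
Deficit = 3 − 3 = 0 ≥ 0, confirming Bessel's inequality. (The deficit equals ||v − Σ <v,e_j> e_j||^2, the squared distance from v to span{e_j}.)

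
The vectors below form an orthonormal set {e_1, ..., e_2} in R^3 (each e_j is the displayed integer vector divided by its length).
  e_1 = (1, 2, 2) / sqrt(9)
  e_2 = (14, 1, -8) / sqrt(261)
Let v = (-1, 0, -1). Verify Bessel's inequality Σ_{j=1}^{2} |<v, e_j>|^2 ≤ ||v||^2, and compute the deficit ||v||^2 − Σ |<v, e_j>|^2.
Σ |<v, e_j>|^2 = 33/29; ||v||^2 = 2; deficit = 25/29

Write each e_j = u_j / sqrt(<u_j, u_j>) where u_j is the displayed integer vector. Then <v, e_j> = <v, u_j> / sqrt(<u_j, u_j>), so |<v, e_j>|^2 = <v, u_j>^2 / <u_j, u_j>.
Coefficients: <v, e_1> = -3/sqrt(9), <v, e_2> = -6/sqrt(261).
Square and sum: Σ |<v, e_j>|^2 = 33/29.
Compute ||v||^2 = v·v = 2.
Deficit = 2 − 33/29 = 25/29 ≥ 0, confirming Bessel's inequality. (The deficit equals ||v − Σ <v,e_j> e_j||^2, the squared distance from v to span{e_j}.)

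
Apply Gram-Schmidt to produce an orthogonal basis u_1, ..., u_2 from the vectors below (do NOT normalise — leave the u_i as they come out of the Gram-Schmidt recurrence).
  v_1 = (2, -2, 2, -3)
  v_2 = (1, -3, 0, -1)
Orthogonal basis:
  u_1 = (2, -2, 2, -3)
  u_2 = (-1/21, -41/21, -22/21, 4/7)

Apply the Gram-Schmidt recurrence
  u_1 = v_1
  u_i = v_i − Σ_{j<i} ((v_i · u_j) / (u_j · u_j)) · u_j.

Step by step this gives:
  u_1 = (2, -2, 2, -3)
  u_2 = (-1/21, -41/21, -22/21, 4/7)

Orthogonality check:
  u_2 · u_1 = 0 (should be 0)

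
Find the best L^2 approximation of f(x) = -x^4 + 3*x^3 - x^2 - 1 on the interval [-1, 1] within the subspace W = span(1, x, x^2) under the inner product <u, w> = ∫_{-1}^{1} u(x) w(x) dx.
g(x) = -13*x^2/7 + 9*x/5 - 32/35

The best approximation g ∈ W is the orthogonal projection of f onto W. Writing g = a_0 + a_1 x + a_2 x^2, the coefficients solve the normal equations G · a = b where
  G_{ij} = <φ_i, φ_j> and b_i = <f, φ_i>, with φ_0 = 1, φ_1 = x, φ_2 = x^2.
G =
  [2, 0, 2/3]
  [0, 2/3, 0]
  [2/3, 0, 2/5],
b = (-46/15, 6/5, -142/105).
Solving gives a_0 = -32/35, a_1 = 9/5, a_2 = -13/7, so
  g(x) = -13*x^2/7 + 9*x/5 - 32/35.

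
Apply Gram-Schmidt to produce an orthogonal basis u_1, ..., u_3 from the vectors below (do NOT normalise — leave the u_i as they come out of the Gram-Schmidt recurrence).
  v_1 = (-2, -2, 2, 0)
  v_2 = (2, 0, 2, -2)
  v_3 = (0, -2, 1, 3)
Orthogonal basis:
  u_1 = (-2, -2, 2, 0)
  u_2 = (2, 0, 2, -2)
  u_3 = (5/3, -1, 2/3, 7/3)

Apply the Gram-Schmidt recurrence
  u_1 = v_1
  u_i = v_i − Σ_{j<i} ((v_i · u_j) / (u_j · u_j)) · u_j.

Step by step this gives:
  u_1 = (-2, -2, 2, 0)
  u_2 = (2, 0, 2, -2)
  u_3 = (5/3, -1, 2/3, 7/3)

Orthogonality check:
  u_2 · u_1 = 0 (should be 0)
  u_3 · u_1 = 0 (should be 0)
  u_3 · u_2 = 0 (should be 0)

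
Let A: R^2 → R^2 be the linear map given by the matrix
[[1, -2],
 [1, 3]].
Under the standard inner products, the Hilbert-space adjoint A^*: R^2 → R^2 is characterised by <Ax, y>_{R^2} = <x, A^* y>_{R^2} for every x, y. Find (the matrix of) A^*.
A^* = A^T =
[[1, 1],
 [-2, 3]]

For real matrices with standard dot products, the defining identity <Ax, y> = <x, A^* y> gives (Ax)^T y = x^T (A^*) y, i.e. x^T A^T y = x^T (A^*) y. Since this holds for all x, y, we must have A^* = A^T. Therefore
A^* =
[[1, 1],
 [-2, 3]].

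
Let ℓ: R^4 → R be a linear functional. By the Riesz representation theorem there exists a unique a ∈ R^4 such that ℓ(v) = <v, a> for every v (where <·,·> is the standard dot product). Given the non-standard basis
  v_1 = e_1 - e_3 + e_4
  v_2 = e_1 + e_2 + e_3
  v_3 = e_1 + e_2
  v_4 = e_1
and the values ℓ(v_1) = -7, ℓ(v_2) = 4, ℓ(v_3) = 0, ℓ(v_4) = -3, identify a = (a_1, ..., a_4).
a = (-3, 3, 4, 0)

Write a = (a_1, ..., a_4) in the standard basis. For each basis vector v_i, ℓ(v_i) = <v_i, a> is a linear equation in the a_j's. Collect the n equations into a matrix system V a = ℓ, where row i of V is v_i (expressed in the standard basis). Since V is invertible (lower-triangular with 1s on the diagonal, up to permutation), solve by back-substitution:
  V =
[[1, 0, -1, 1],
 [1, 1, 1, 0],
 [1, 1, 0, 0],
 [1, 0, 0, 0]]
  V a = (-7, 4, 0, -3)
Solving gives a = (-3, 3, 4, 0).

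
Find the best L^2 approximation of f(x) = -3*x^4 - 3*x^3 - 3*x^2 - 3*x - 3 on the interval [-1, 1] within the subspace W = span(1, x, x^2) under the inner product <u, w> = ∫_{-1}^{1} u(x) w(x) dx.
g(x) = -39*x^2/7 - 24*x/5 - 96/35

The best approximation g ∈ W is the orthogonal projection of f onto W. Writing g = a_0 + a_1 x + a_2 x^2, the coefficients solve the normal equations G · a = b where
  G_{ij} = <φ_i, φ_j> and b_i = <f, φ_i>, with φ_0 = 1, φ_1 = x, φ_2 = x^2.
G =
  [2, 0, 2/3]
  [0, 2/3, 0]
  [2/3, 0, 2/5],
b = (-46/5, -16/5, -142/35).
Solving gives a_0 = -96/35, a_1 = -24/5, a_2 = -39/7, so
  g(x) = -39*x^2/7 - 24*x/5 - 96/35.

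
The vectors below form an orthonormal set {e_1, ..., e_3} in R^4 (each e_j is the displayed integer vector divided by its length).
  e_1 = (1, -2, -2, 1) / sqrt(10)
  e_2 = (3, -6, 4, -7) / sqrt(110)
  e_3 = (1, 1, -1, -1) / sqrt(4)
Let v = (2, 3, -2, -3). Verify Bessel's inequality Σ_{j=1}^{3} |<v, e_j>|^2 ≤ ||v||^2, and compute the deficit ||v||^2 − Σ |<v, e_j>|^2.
Σ |<v, e_j>|^2 = 285/11; ||v||^2 = 26; deficit = 1/11

Write each e_j = u_j / sqrt(<u_j, u_j>) where u_j is the displayed integer vector. Then <v, e_j> = <v, u_j> / sqrt(<u_j, u_j>), so |<v, e_j>|^2 = <v, u_j>^2 / <u_j, u_j>.
Coefficients: <v, e_1> = -3/sqrt(10), <v, e_2> = 1/sqrt(110), <v, e_3> = 10/sqrt(4).
Square and sum: Σ |<v, e_j>|^2 = 285/11.
Compute ||v||^2 = v·v = 26.
Deficit = 26 − 285/11 = 1/11 ≥ 0, confirming Bessel's inequality. (The deficit equals ||v − Σ <v,e_j> e_j||^2, the squared distance from v to span{e_j}.)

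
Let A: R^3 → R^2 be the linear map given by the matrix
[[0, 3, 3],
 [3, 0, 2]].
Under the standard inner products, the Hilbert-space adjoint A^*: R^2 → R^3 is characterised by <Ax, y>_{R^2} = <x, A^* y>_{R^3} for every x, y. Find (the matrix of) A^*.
A^* = A^T =
[[0, 3],
 [3, 0],
 [3, 2]]

For real matrices with standard dot products, the defining identity <Ax, y> = <x, A^* y> gives (Ax)^T y = x^T (A^*) y, i.e. x^T A^T y = x^T (A^*) y. Since this holds for all x, y, we must have A^* = A^T. Therefore
A^* =
[[0, 3],
 [3, 0],
 [3, 2]].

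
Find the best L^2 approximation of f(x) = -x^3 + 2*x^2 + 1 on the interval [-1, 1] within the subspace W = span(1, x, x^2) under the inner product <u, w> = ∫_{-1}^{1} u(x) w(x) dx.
g(x) = 2*x^2 - 3*x/5 + 1

The best approximation g ∈ W is the orthogonal projection of f onto W. Writing g = a_0 + a_1 x + a_2 x^2, the coefficients solve the normal equations G · a = b where
  G_{ij} = <φ_i, φ_j> and b_i = <f, φ_i>, with φ_0 = 1, φ_1 = x, φ_2 = x^2.
G =
  [2, 0, 2/3]
  [0, 2/3, 0]
  [2/3, 0, 2/5],
b = (10/3, -2/5, 22/15).
Solving gives a_0 = 1, a_1 = -3/5, a_2 = 2, so
  g(x) = 2*x^2 - 3*x/5 + 1.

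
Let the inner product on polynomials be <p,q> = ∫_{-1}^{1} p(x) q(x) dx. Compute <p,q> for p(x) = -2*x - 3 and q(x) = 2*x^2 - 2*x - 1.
<p,q> = 14/3

Expand the product: p(x)·q(x) = -4*x^3 - 2*x^2 + 8*x + 3.
∫_{-1}^{1} of each monomial x^k gives [2/(k+1) if k even, 0 if k odd]. Integrating term-by-term (or equivalently evaluating the antiderivative F(x) = -x^4 - 2*x^3/3 + 4*x^2 + 3*x at the endpoints):
  F(1) − F(−1) = 16/3 − (2/3) = 14/3.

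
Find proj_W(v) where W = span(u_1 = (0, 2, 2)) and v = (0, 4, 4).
proj_W(v) = (0, 4, 4)

Set up U = [u_1 | ... | u_1] ∈ R^(3×1). The projector onto W = col(U) is P = U (U^T U)^(-1) U^T.
Compute U^T U =
  [8],
and U^T v = (16).
Solve U^T U · c = U^T v for the coefficients: c = (2). The projection is proj_W(v) = U c.
Check: (v - proj_W(v)) · u_1 = 0  (should be 0).
Result: proj_W(v) = (0, 4, 4).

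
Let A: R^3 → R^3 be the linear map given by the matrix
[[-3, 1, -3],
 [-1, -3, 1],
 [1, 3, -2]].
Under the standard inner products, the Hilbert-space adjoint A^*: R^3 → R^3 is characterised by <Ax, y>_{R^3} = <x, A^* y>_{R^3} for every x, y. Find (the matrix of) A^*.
A^* = A^T =
[[-3, -1, 1],
 [1, -3, 3],
 [-3, 1, -2]]

For real matrices with standard dot products, the defining identity <Ax, y> = <x, A^* y> gives (Ax)^T y = x^T (A^*) y, i.e. x^T A^T y = x^T (A^*) y. Since this holds for all x, y, we must have A^* = A^T. Therefore
A^* =
[[-3, -1, 1],
 [1, -3, 3],
 [-3, 1, -2]].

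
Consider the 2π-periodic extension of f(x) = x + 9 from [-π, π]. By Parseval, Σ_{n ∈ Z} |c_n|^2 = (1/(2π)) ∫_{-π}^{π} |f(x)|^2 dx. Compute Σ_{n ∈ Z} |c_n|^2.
Σ |c_n|^2 = π^2/3 + 81

Expand and integrate term by term over [-π, π]:
  ∫ (x)^2 dx = 1·(2π^3/3); ∫ 2·1·(9)·x dx = 0 (odd integrand); ∫ 9^2 dx = 81·2π.
So (1/(2π)) ∫_{-π}^{π} (x + 9)^2 dx = 1π^2/3 + 81 = π^2/3 + 81.
Parseval ⇒ Σ |c_n|^2 = π^2/3 + 81.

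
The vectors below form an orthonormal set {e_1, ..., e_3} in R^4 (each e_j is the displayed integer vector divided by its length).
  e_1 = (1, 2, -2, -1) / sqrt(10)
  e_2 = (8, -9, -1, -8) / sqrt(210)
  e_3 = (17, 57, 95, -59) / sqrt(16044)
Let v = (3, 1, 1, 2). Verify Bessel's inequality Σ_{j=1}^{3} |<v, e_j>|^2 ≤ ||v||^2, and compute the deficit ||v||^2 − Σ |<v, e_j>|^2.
Σ |<v, e_j>|^2 = 435/764; ||v||^2 = 15; deficit = 11025/764

Write each e_j = u_j / sqrt(<u_j, u_j>) where u_j is the displayed integer vector. Then <v, e_j> = <v, u_j> / sqrt(<u_j, u_j>), so |<v, e_j>|^2 = <v, u_j>^2 / <u_j, u_j>.
Coefficients: <v, e_1> = 1/sqrt(10), <v, e_2> = -2/sqrt(210), <v, e_3> = 85/sqrt(16044).
Square and sum: Σ |<v, e_j>|^2 = 435/764.
Compute ||v||^2 = v·v = 15.
Deficit = 15 − 435/764 = 11025/764 ≥ 0, confirming Bessel's inequality. (The deficit equals ||v − Σ <v,e_j> e_j||^2, the squared distance from v to span{e_j}.)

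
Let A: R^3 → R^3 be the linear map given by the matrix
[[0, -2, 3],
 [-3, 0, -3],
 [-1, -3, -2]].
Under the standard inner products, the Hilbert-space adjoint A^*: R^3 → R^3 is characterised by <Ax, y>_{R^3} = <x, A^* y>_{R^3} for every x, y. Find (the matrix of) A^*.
A^* = A^T =
[[0, -3, -1],
 [-2, 0, -3],
 [3, -3, -2]]

For real matrices with standard dot products, the defining identity <Ax, y> = <x, A^* y> gives (Ax)^T y = x^T (A^*) y, i.e. x^T A^T y = x^T (A^*) y. Since this holds for all x, y, we must have A^* = A^T. Therefore
A^* =
[[0, -3, -1],
 [-2, 0, -3],
 [3, -3, -2]].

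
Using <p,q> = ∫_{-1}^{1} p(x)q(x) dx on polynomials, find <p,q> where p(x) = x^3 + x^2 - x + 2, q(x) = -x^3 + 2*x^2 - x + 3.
<p,q> = 1874/105

Expand the product: p(x)·q(x) = -x^6 + x^5 + 2*x^4 - 2*x^3 + 8*x^2 - 5*x + 6.
∫_{-1}^{1} of each monomial x^k gives [2/(k+1) if k even, 0 if k odd]. Integrating term-by-term (or equivalently evaluating the antiderivative F(x) = -x^7/7 + x^6/6 + 2*x^5/5 - x^4/2 + 8*x^3/3 - 5*x^2/2 + 6*x at the endpoints):
  F(1) − F(−1) = 1279/210 − (-823/70) = 1874/105.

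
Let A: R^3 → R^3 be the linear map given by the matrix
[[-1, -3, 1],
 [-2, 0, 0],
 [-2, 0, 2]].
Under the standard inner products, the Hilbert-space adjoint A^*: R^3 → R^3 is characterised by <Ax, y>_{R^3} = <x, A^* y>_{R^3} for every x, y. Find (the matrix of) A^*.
A^* = A^T =
[[-1, -2, -2],
 [-3, 0, 0],
 [1, 0, 2]]

For real matrices with standard dot products, the defining identity <Ax, y> = <x, A^* y> gives (Ax)^T y = x^T (A^*) y, i.e. x^T A^T y = x^T (A^*) y. Since this holds for all x, y, we must have A^* = A^T. Therefore
A^* =
[[-1, -2, -2],
 [-3, 0, 0],
 [1, 0, 2]].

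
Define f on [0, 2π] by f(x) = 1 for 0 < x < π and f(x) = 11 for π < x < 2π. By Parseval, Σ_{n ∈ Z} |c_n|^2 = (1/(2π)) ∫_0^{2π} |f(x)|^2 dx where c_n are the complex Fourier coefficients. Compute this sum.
Σ |c_n|^2 = 61

Parseval equates the L^2 energy of f (normalised by 1/(2π)) with the ℓ^2 sum of its Fourier coefficients: (1/(2π)) ∫_0^{2π} |f|^2 = Σ |c_n|^2.
Compute the left side: (1/(2π)) [∫_0^π 1^2 dx + ∫_π^{2π} 11^2 dx] = (1/(2π)) · (1π + 121π) = (1 + 121)/2 = 61.
So Σ_{n ∈ Z} |c_n|^2 = 61.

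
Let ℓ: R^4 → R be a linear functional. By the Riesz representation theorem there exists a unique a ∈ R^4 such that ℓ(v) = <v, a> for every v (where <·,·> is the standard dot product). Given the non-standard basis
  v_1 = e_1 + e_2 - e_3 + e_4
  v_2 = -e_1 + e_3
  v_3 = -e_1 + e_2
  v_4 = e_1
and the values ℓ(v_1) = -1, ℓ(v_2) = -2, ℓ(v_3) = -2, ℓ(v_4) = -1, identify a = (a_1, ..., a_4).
a = (-1, -3, -3, 0)

Write a = (a_1, ..., a_4) in the standard basis. For each basis vector v_i, ℓ(v_i) = <v_i, a> is a linear equation in the a_j's. Collect the n equations into a matrix system V a = ℓ, where row i of V is v_i (expressed in the standard basis). Since V is invertible (lower-triangular with 1s on the diagonal, up to permutation), solve by back-substitution:
  V =
[[1, 1, -1, 1],
 [-1, 0, 1, 0],
 [-1, 1, 0, 0],
 [1, 0, 0, 0]]
  V a = (-1, -2, -2, -1)
Solving gives a = (-1, -3, -3, 0).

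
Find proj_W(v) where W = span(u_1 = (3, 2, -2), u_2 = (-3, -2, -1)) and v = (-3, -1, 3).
proj_W(v) = (-33/13, -22/13, 3)

Set up U = [u_1 | ... | u_2] ∈ R^(3×2). The projector onto W = col(U) is P = U (U^T U)^(-1) U^T.
Compute U^T U =
  [17, -11]
  [-11, 14],
and U^T v = (-17, 8).
Solve U^T U · c = U^T v for the coefficients: c = (-50/39, -17/39). The projection is proj_W(v) = U c.
Check: (v - proj_W(v)) · u_1 = 0  (should be 0).
Check: (v - proj_W(v)) · u_2 = 0  (should be 0).
Result: proj_W(v) = (-33/13, -22/13, 3).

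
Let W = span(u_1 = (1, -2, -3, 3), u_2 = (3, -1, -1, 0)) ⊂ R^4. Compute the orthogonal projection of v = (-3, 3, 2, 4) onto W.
proj_W(v) = (-815/189, 20/27, 61/189, 79/63)

Set up U = [u_1 | ... | u_2] ∈ R^(4×2). The projector onto W = col(U) is P = U (U^T U)^(-1) U^T.
Compute U^T U =
  [23, 8]
  [8, 11],
and U^T v = (-3, -14).
Solve U^T U · c = U^T v for the coefficients: c = (79/189, -298/189). The projection is proj_W(v) = U c.
Check: (v - proj_W(v)) · u_1 = 0  (should be 0).
Check: (v - proj_W(v)) · u_2 = 0  (should be 0).
Result: proj_W(v) = (-815/189, 20/27, 61/189, 79/63).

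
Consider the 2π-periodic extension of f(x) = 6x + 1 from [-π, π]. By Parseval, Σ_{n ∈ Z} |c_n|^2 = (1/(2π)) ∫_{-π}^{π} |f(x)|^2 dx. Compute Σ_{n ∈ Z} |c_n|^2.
Σ |c_n|^2 = 12π^2 + 1

Expand and integrate term by term over [-π, π]:
  ∫ (6x)^2 dx = 36·(2π^3/3); ∫ 2·6·(1)·x dx = 0 (odd integrand); ∫ 1^2 dx = 1·2π.
So (1/(2π)) ∫_{-π}^{π} (6x + 1)^2 dx = 36π^2/3 + 1 = 12π^2 + 1.
Parseval ⇒ Σ |c_n|^2 = 12π^2 + 1.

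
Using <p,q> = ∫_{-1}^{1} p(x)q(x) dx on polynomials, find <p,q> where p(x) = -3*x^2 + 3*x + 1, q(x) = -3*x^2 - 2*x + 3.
<p,q> = -12/5

Expand the product: p(x)·q(x) = 9*x^4 - 3*x^3 - 18*x^2 + 7*x + 3.
∫_{-1}^{1} of each monomial x^k gives [2/(k+1) if k even, 0 if k odd]. Integrating term-by-term (or equivalently evaluating the antiderivative F(x) = 9*x^5/5 - 3*x^4/4 - 6*x^3 + 7*x^2/2 + 3*x at the endpoints):
  F(1) − F(−1) = 31/20 − (79/20) = -12/5.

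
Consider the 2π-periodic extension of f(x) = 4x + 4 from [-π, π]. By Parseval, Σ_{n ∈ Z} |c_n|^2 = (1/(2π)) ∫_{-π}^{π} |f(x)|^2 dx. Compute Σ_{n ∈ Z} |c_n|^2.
Σ |c_n|^2 = 16π^2/3 + 16

Expand and integrate term by term over [-π, π]:
  ∫ (4x)^2 dx = 16·(2π^3/3); ∫ 2·4·(4)·x dx = 0 (odd integrand); ∫ 4^2 dx = 16·2π.
So (1/(2π)) ∫_{-π}^{π} (4x + 4)^2 dx = 16π^2/3 + 16 = 16π^2/3 + 16.
Parseval ⇒ Σ |c_n|^2 = 16π^2/3 + 16.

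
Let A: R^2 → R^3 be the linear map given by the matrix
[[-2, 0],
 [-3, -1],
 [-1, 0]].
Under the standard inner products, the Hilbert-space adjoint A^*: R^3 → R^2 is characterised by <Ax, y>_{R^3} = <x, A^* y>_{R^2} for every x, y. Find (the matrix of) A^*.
A^* = A^T =
[[-2, -3, -1],
 [0, -1, 0]]

For real matrices with standard dot products, the defining identity <Ax, y> = <x, A^* y> gives (Ax)^T y = x^T (A^*) y, i.e. x^T A^T y = x^T (A^*) y. Since this holds for all x, y, we must have A^* = A^T. Therefore
A^* =
[[-2, -3, -1],
 [0, -1, 0]].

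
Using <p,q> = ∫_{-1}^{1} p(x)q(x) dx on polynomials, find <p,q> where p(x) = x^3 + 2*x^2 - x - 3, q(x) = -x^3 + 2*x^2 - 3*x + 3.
<p,q> = -542/35

Expand the product: p(x)·q(x) = -x^6 + 2*x^4 - 2*x^3 + 3*x^2 + 6*x - 9.
∫_{-1}^{1} of each monomial x^k gives [2/(k+1) if k even, 0 if k odd]. Integrating term-by-term (or equivalently evaluating the antiderivative F(x) = -x^7/7 + 2*x^5/5 - x^4/2 + x^3 + 3*x^2 - 9*x at the endpoints):
  F(1) − F(−1) = -367/70 − (717/70) = -542/35.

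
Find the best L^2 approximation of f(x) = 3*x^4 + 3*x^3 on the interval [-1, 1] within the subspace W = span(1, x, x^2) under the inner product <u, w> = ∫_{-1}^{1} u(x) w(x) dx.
g(x) = 18*x^2/7 + 9*x/5 - 9/35

The best approximation g ∈ W is the orthogonal projection of f onto W. Writing g = a_0 + a_1 x + a_2 x^2, the coefficients solve the normal equations G · a = b where
  G_{ij} = <φ_i, φ_j> and b_i = <f, φ_i>, with φ_0 = 1, φ_1 = x, φ_2 = x^2.
G =
  [2, 0, 2/3]
  [0, 2/3, 0]
  [2/3, 0, 2/5],
b = (6/5, 6/5, 6/7).
Solving gives a_0 = -9/35, a_1 = 9/5, a_2 = 18/7, so
  g(x) = 18*x^2/7 + 9*x/5 - 9/35.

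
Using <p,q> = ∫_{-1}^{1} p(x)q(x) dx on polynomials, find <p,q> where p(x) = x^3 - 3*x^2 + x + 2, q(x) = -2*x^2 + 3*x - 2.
<p,q> = -16/15

Expand the product: p(x)·q(x) = -2*x^5 + 9*x^4 - 13*x^3 + 5*x^2 + 4*x - 4.
∫_{-1}^{1} of each monomial x^k gives [2/(k+1) if k even, 0 if k odd]. Integrating term-by-term (or equivalently evaluating the antiderivative F(x) = -x^6/3 + 9*x^5/5 - 13*x^4/4 + 5*x^3/3 + 2*x^2 - 4*x at the endpoints):
  F(1) − F(−1) = -127/60 − (-21/20) = -16/15.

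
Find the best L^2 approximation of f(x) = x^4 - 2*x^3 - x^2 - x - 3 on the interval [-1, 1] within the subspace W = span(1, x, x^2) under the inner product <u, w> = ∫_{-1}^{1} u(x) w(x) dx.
g(x) = -x^2/7 - 11*x/5 - 108/35

The best approximation g ∈ W is the orthogonal projection of f onto W. Writing g = a_0 + a_1 x + a_2 x^2, the coefficients solve the normal equations G · a = b where
  G_{ij} = <φ_i, φ_j> and b_i = <f, φ_i>, with φ_0 = 1, φ_1 = x, φ_2 = x^2.
G =
  [2, 0, 2/3]
  [0, 2/3, 0]
  [2/3, 0, 2/5],
b = (-94/15, -22/15, -74/35).
Solving gives a_0 = -108/35, a_1 = -11/5, a_2 = -1/7, so
  g(x) = -x^2/7 - 11*x/5 - 108/35.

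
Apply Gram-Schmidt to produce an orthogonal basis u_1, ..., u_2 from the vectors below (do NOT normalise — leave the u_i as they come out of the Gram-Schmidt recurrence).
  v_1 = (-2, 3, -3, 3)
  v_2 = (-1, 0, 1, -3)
Orthogonal basis:
  u_1 = (-2, 3, -3, 3)
  u_2 = (-51/31, 30/31, 1/31, -63/31)

Apply the Gram-Schmidt recurrence
  u_1 = v_1
  u_i = v_i − Σ_{j<i} ((v_i · u_j) / (u_j · u_j)) · u_j.

Step by step this gives:
  u_1 = (-2, 3, -3, 3)
  u_2 = (-51/31, 30/31, 1/31, -63/31)

Orthogonality check:
  u_2 · u_1 = 0 (should be 0)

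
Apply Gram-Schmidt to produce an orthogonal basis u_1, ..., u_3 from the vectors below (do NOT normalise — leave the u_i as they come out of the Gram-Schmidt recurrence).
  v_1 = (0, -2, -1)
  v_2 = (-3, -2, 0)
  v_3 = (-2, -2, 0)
Orthogonal basis:
  u_1 = (0, -2, -1)
  u_2 = (-3, -2/5, 4/5)
  u_3 = (4/49, -6/49, 12/49)

Apply the Gram-Schmidt recurrence
  u_1 = v_1
  u_i = v_i − Σ_{j<i} ((v_i · u_j) / (u_j · u_j)) · u_j.

Step by step this gives:
  u_1 = (0, -2, -1)
  u_2 = (-3, -2/5, 4/5)
  u_3 = (4/49, -6/49, 12/49)

Orthogonality check:
  u_2 · u_1 = 0 (should be 0)
  u_3 · u_1 = 0 (should be 0)
  u_3 · u_2 = 0 (should be 0)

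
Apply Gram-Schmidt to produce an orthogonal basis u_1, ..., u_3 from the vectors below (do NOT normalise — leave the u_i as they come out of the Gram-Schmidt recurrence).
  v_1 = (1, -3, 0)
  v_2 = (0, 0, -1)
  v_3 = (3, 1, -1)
Orthogonal basis:
  u_1 = (1, -3, 0)
  u_2 = (0, 0, -1)
  u_3 = (3, 1, 0)

Apply the Gram-Schmidt recurrence
  u_1 = v_1
  u_i = v_i − Σ_{j<i} ((v_i · u_j) / (u_j · u_j)) · u_j.

Step by step this gives:
  u_1 = (1, -3, 0)
  u_2 = (0, 0, -1)
  u_3 = (3, 1, 0)

Orthogonality check:
  u_2 · u_1 = 0 (should be 0)
  u_3 · u_1 = 0 (should be 0)
  u_3 · u_2 = 0 (should be 0)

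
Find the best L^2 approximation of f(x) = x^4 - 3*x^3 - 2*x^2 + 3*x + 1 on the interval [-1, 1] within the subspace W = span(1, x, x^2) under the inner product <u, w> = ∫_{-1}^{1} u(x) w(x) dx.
g(x) = -8*x^2/7 + 6*x/5 + 32/35

The best approximation g ∈ W is the orthogonal projection of f onto W. Writing g = a_0 + a_1 x + a_2 x^2, the coefficients solve the normal equations G · a = b where
  G_{ij} = <φ_i, φ_j> and b_i = <f, φ_i>, with φ_0 = 1, φ_1 = x, φ_2 = x^2.
G =
  [2, 0, 2/3]
  [0, 2/3, 0]
  [2/3, 0, 2/5],
b = (16/15, 4/5, 16/105).
Solving gives a_0 = 32/35, a_1 = 6/5, a_2 = -8/7, so
  g(x) = -8*x^2/7 + 6*x/5 + 32/35.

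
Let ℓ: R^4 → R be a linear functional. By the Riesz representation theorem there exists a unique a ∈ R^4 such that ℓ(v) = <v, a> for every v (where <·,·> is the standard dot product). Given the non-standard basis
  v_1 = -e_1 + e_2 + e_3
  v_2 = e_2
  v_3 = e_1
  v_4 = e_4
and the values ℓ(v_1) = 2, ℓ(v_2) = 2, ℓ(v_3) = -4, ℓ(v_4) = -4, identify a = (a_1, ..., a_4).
a = (-4, 2, -4, -4)

Write a = (a_1, ..., a_4) in the standard basis. For each basis vector v_i, ℓ(v_i) = <v_i, a> is a linear equation in the a_j's. Collect the n equations into a matrix system V a = ℓ, where row i of V is v_i (expressed in the standard basis). Since V is invertible (lower-triangular with 1s on the diagonal, up to permutation), solve by back-substitution:
  V =
[[-1, 1, 1, 0],
 [0, 1, 0, 0],
 [1, 0, 0, 0],
 [0, 0, 0, 1]]
  V a = (2, 2, -4, -4)
Solving gives a = (-4, 2, -4, -4).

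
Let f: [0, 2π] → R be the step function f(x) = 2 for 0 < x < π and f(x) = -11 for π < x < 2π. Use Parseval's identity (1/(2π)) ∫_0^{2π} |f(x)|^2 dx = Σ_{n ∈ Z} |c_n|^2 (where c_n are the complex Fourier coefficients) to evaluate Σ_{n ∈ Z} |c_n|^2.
Σ |c_n|^2 = 125/2

Parseval equates the L^2 energy of f (normalised by 1/(2π)) with the ℓ^2 sum of its Fourier coefficients: (1/(2π)) ∫_0^{2π} |f|^2 = Σ |c_n|^2.
Compute the left side: (1/(2π)) [∫_0^π 2^2 dx + ∫_π^{2π} (-11)^2 dx] = (1/(2π)) · (4π + 121π) = (4 + 121)/2 = 125/2.
So Σ_{n ∈ Z} |c_n|^2 = 125/2.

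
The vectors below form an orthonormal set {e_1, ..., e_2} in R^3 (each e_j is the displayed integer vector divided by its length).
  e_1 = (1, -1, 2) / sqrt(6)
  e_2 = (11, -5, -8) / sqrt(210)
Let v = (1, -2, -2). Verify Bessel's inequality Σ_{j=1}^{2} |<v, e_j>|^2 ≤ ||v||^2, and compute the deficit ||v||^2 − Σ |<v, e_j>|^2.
Σ |<v, e_j>|^2 = 234/35; ||v||^2 = 9; deficit = 81/35

Write each e_j = u_j / sqrt(<u_j, u_j>) where u_j is the displayed integer vector. Then <v, e_j> = <v, u_j> / sqrt(<u_j, u_j>), so |<v, e_j>|^2 = <v, u_j>^2 / <u_j, u_j>.
Coefficients: <v, e_1> = -1/sqrt(6), <v, e_2> = 37/sqrt(210).
Square and sum: Σ |<v, e_j>|^2 = 234/35.
Compute ||v||^2 = v·v = 9.
Deficit = 9 − 234/35 = 81/35 ≥ 0, confirming Bessel's inequality. (The deficit equals ||v − Σ <v,e_j> e_j||^2, the squared distance from v to span{e_j}.)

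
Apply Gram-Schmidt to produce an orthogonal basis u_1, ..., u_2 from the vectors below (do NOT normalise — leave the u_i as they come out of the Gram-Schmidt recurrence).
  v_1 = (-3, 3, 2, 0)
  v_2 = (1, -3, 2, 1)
Orthogonal basis:
  u_1 = (-3, 3, 2, 0)
  u_2 = (-1/11, -21/11, 30/11, 1)

Apply the Gram-Schmidt recurrence
  u_1 = v_1
  u_i = v_i − Σ_{j<i} ((v_i · u_j) / (u_j · u_j)) · u_j.

Step by step this gives:
  u_1 = (-3, 3, 2, 0)
  u_2 = (-1/11, -21/11, 30/11, 1)

Orthogonality check:
  u_2 · u_1 = 0 (should be 0)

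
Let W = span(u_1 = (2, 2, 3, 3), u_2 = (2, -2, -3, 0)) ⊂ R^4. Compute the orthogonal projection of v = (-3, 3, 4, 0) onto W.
proj_W(v) = (-1056/361, 1008/361, 1512/361, -36/361)

Set up U = [u_1 | ... | u_2] ∈ R^(4×2). The projector onto W = col(U) is P = U (U^T U)^(-1) U^T.
Compute U^T U =
  [26, -9]
  [-9, 17],
and U^T v = (12, -24).
Solve U^T U · c = U^T v for the coefficients: c = (-12/361, -516/361). The projection is proj_W(v) = U c.
Check: (v - proj_W(v)) · u_1 = 0  (should be 0).
Check: (v - proj_W(v)) · u_2 = 0  (should be 0).
Result: proj_W(v) = (-1056/361, 1008/361, 1512/361, -36/361).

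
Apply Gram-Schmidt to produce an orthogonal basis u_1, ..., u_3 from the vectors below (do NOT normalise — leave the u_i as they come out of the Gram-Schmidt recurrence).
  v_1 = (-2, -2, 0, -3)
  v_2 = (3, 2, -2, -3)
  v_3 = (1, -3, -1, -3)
Orthogonal basis:
  u_1 = (-2, -2, 0, -3)
  u_2 = (49/17, 32/17, -2, -54/17)
  u_3 = (14/9, -929/441, -143/441, 18/49)

Apply the Gram-Schmidt recurrence
  u_1 = v_1
  u_i = v_i − Σ_{j<i} ((v_i · u_j) / (u_j · u_j)) · u_j.

Step by step this gives:
  u_1 = (-2, -2, 0, -3)
  u_2 = (49/17, 32/17, -2, -54/17)
  u_3 = (14/9, -929/441, -143/441, 18/49)

Orthogonality check:
  u_2 · u_1 = 0 (should be 0)
  u_3 · u_1 = 0 (should be 0)
  u_3 · u_2 = 0 (should be 0)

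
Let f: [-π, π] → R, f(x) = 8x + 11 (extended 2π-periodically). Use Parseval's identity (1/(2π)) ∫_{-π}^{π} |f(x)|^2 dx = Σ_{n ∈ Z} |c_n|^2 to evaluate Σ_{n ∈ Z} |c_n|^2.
Σ |c_n|^2 = 64π^2/3 + 121

Expand and integrate term by term over [-π, π]:
  ∫ (8x)^2 dx = 64·(2π^3/3); ∫ 2·8·(11)·x dx = 0 (odd integrand); ∫ 11^2 dx = 121·2π.
So (1/(2π)) ∫_{-π}^{π} (8x + 11)^2 dx = 64π^2/3 + 121 = 64π^2/3 + 121.
Parseval ⇒ Σ |c_n|^2 = 64π^2/3 + 121.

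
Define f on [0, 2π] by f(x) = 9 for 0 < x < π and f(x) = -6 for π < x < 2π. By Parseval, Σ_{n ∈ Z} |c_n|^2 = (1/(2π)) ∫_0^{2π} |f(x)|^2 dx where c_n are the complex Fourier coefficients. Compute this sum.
Σ |c_n|^2 = 117/2

Parseval equates the L^2 energy of f (normalised by 1/(2π)) with the ℓ^2 sum of its Fourier coefficients: (1/(2π)) ∫_0^{2π} |f|^2 = Σ |c_n|^2.
Compute the left side: (1/(2π)) [∫_0^π 9^2 dx + ∫_π^{2π} (-6)^2 dx] = (1/(2π)) · (81π + 36π) = (81 + 36)/2 = 117/2.
So Σ_{n ∈ Z} |c_n|^2 = 117/2.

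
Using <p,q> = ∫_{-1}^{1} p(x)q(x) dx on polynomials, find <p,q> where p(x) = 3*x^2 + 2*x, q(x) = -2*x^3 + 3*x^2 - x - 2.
<p,q> = -10/3

Expand the product: p(x)·q(x) = -6*x^5 + 5*x^4 + 3*x^3 - 8*x^2 - 4*x.
∫_{-1}^{1} of each monomial x^k gives [2/(k+1) if k even, 0 if k odd]. Integrating term-by-term (or equivalently evaluating the antiderivative F(x) = -x^6 + x^5 + 3*x^4/4 - 8*x^3/3 - 2*x^2 at the endpoints):
  F(1) − F(−1) = -47/12 − (-7/12) = -10/3.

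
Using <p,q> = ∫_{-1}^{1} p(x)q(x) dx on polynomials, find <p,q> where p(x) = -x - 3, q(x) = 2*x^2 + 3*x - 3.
<p,q> = 12

Expand the product: p(x)·q(x) = -2*x^3 - 9*x^2 - 6*x + 9.
∫_{-1}^{1} of each monomial x^k gives [2/(k+1) if k even, 0 if k odd]. Integrating term-by-term (or equivalently evaluating the antiderivative F(x) = -x^4/2 - 3*x^3 - 3*x^2 + 9*x at the endpoints):
  F(1) − F(−1) = 5/2 − (-19/2) = 12.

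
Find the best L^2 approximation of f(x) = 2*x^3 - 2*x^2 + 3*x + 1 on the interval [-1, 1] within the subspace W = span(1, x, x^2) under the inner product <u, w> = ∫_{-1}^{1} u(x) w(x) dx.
g(x) = -2*x^2 + 21*x/5 + 1

The best approximation g ∈ W is the orthogonal projection of f onto W. Writing g = a_0 + a_1 x + a_2 x^2, the coefficients solve the normal equations G · a = b where
  G_{ij} = <φ_i, φ_j> and b_i = <f, φ_i>, with φ_0 = 1, φ_1 = x, φ_2 = x^2.
G =
  [2, 0, 2/3]
  [0, 2/3, 0]
  [2/3, 0, 2/5],
b = (2/3, 14/5, -2/15).
Solving gives a_0 = 1, a_1 = 21/5, a_2 = -2, so
  g(x) = -2*x^2 + 21*x/5 + 1.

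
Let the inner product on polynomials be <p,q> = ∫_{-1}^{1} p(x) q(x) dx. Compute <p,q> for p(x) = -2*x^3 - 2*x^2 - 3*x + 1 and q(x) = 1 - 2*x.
<p,q> = 94/15

Expand the product: p(x)·q(x) = 4*x^4 + 2*x^3 + 4*x^2 - 5*x + 1.
∫_{-1}^{1} of each monomial x^k gives [2/(k+1) if k even, 0 if k odd]. Integrating term-by-term (or equivalently evaluating the antiderivative F(x) = 4*x^5/5 + x^4/2 + 4*x^3/3 - 5*x^2/2 + x at the endpoints):
  F(1) − F(−1) = 17/15 − (-77/15) = 94/15.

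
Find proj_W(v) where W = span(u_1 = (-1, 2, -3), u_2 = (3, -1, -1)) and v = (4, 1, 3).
proj_W(v) = (5/2, -2, 3/2)

Set up U = [u_1 | ... | u_2] ∈ R^(3×2). The projector onto W = col(U) is P = U (U^T U)^(-1) U^T.
Compute U^T U =
  [14, -2]
  [-2, 11],
and U^T v = (-11, 8).
Solve U^T U · c = U^T v for the coefficients: c = (-7/10, 3/5). The projection is proj_W(v) = U c.
Check: (v - proj_W(v)) · u_1 = 0  (should be 0).
Check: (v - proj_W(v)) · u_2 = 0  (should be 0).
Result: proj_W(v) = (5/2, -2, 3/2).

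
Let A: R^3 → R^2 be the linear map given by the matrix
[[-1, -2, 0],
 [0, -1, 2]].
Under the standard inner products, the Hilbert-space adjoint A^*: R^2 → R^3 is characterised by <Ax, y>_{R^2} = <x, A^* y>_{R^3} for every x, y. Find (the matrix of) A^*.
A^* = A^T =
[[-1, 0],
 [-2, -1],
 [0, 2]]

For real matrices with standard dot products, the defining identity <Ax, y> = <x, A^* y> gives (Ax)^T y = x^T (A^*) y, i.e. x^T A^T y = x^T (A^*) y. Since this holds for all x, y, we must have A^* = A^T. Therefore
A^* =
[[-1, 0],
 [-2, -1],
 [0, 2]].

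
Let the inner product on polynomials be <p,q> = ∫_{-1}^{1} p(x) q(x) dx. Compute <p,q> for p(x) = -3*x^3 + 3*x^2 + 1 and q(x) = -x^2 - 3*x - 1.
<p,q> = -34/15

Expand the product: p(x)·q(x) = 3*x^5 + 6*x^4 - 6*x^3 - 4*x^2 - 3*x - 1.
∫_{-1}^{1} of each monomial x^k gives [2/(k+1) if k even, 0 if k odd]. Integrating term-by-term (or equivalently evaluating the antiderivative F(x) = x^6/2 + 6*x^5/5 - 3*x^4/2 - 4*x^3/3 - 3*x^2/2 - x at the endpoints):
  F(1) − F(−1) = -109/30 − (-41/30) = -34/15.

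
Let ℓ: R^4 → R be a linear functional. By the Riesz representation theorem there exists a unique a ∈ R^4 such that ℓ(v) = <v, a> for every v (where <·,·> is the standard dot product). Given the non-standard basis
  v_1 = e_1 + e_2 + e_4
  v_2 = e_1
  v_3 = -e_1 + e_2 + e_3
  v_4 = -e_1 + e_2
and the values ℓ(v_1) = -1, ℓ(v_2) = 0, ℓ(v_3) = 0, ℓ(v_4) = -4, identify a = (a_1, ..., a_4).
a = (0, -4, 4, 3)

Write a = (a_1, ..., a_4) in the standard basis. For each basis vector v_i, ℓ(v_i) = <v_i, a> is a linear equation in the a_j's. Collect the n equations into a matrix system V a = ℓ, where row i of V is v_i (expressed in the standard basis). Since V is invertible (lower-triangular with 1s on the diagonal, up to permutation), solve by back-substitution:
  V =
[[1, 1, 0, 1],
 [1, 0, 0, 0],
 [-1, 1, 1, 0],
 [-1, 1, 0, 0]]
  V a = (-1, 0, 0, -4)
Solving gives a = (0, -4, 4, 3).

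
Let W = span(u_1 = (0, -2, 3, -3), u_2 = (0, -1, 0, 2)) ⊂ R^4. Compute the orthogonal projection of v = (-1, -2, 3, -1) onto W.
proj_W(v) = (0, -112/47, 120/47, -56/47)

Set up U = [u_1 | ... | u_2] ∈ R^(4×2). The projector onto W = col(U) is P = U (U^T U)^(-1) U^T.
Compute U^T U =
  [22, -4]
  [-4, 5],
and U^T v = (16, 0).
Solve U^T U · c = U^T v for the coefficients: c = (40/47, 32/47). The projection is proj_W(v) = U c.
Check: (v - proj_W(v)) · u_1 = 0  (should be 0).
Check: (v - proj_W(v)) · u_2 = 0  (should be 0).
Result: proj_W(v) = (0, -112/47, 120/47, -56/47).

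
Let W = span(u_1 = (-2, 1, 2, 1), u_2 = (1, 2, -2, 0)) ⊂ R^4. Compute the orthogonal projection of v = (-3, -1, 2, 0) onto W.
proj_W(v) = (-72/37, -63/74, 99/37, 45/74)

Set up U = [u_1 | ... | u_2] ∈ R^(4×2). The projector onto W = col(U) is P = U (U^T U)^(-1) U^T.
Compute U^T U =
  [10, -4]
  [-4, 9],
and U^T v = (9, -9).
Solve U^T U · c = U^T v for the coefficients: c = (45/74, -27/37). The projection is proj_W(v) = U c.
Check: (v - proj_W(v)) · u_1 = 0  (should be 0).
Check: (v - proj_W(v)) · u_2 = 0  (should be 0).
Result: proj_W(v) = (-72/37, -63/74, 99/37, 45/74).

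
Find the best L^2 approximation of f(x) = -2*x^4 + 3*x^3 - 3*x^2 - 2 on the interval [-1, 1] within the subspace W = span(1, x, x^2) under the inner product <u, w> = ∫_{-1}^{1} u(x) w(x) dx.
g(x) = -33*x^2/7 + 9*x/5 - 64/35

The best approximation g ∈ W is the orthogonal projection of f onto W. Writing g = a_0 + a_1 x + a_2 x^2, the coefficients solve the normal equations G · a = b where
  G_{ij} = <φ_i, φ_j> and b_i = <f, φ_i>, with φ_0 = 1, φ_1 = x, φ_2 = x^2.
G =
  [2, 0, 2/3]
  [0, 2/3, 0]
  [2/3, 0, 2/5],
b = (-34/5, 6/5, -326/105).
Solving gives a_0 = -64/35, a_1 = 9/5, a_2 = -33/7, so
  g(x) = -33*x^2/7 + 9*x/5 - 64/35.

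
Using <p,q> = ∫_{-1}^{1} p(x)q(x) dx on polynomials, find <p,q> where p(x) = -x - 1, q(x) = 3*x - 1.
<p,q> = 0

Expand the product: p(x)·q(x) = -3*x^2 - 2*x + 1.
∫_{-1}^{1} of each monomial x^k gives [2/(k+1) if k even, 0 if k odd]. Integrating term-by-term (or equivalently evaluating the antiderivative F(x) = -x^3 - x^2 + x at the endpoints):
  F(1) − F(−1) = -1 − (-1) = 0.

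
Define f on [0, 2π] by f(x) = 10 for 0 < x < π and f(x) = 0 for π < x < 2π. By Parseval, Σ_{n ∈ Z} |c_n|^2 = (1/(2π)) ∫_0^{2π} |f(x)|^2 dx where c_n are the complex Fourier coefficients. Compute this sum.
Σ |c_n|^2 = 50

Parseval equates the L^2 energy of f (normalised by 1/(2π)) with the ℓ^2 sum of its Fourier coefficients: (1/(2π)) ∫_0^{2π} |f|^2 = Σ |c_n|^2.
Compute the left side: (1/(2π)) [∫_0^π 10^2 dx + ∫_π^{2π} 0^2 dx] = (1/(2π)) · (100π + 0π) = (100 + 0)/2 = 50.
So Σ_{n ∈ Z} |c_n|^2 = 50.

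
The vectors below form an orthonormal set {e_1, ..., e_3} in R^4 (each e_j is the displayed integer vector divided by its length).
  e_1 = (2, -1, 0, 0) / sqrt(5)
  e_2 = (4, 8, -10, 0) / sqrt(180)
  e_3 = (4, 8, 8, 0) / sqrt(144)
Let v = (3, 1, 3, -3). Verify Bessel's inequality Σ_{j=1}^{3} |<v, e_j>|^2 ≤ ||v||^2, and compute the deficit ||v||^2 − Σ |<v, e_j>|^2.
Σ |<v, e_j>|^2 = 19; ||v||^2 = 28; deficit = 9

Write each e_j = u_j / sqrt(<u_j, u_j>) where u_j is the displayed integer vector. Then <v, e_j> = <v, u_j> / sqrt(<u_j, u_j>), so |<v, e_j>|^2 = <v, u_j>^2 / <u_j, u_j>.
Coefficients: <v, e_1> = 5/sqrt(5), <v, e_2> = -10/sqrt(180), <v, e_3> = 44/sqrt(144).
Square and sum: Σ |<v, e_j>|^2 = 19.
Compute ||v||^2 = v·v = 28.
Deficit = 28 − 19 = 9 ≥ 0, confirming Bessel's inequality. (The deficit equals ||v − Σ <v,e_j> e_j||^2, the squared distance from v to span{e_j}.)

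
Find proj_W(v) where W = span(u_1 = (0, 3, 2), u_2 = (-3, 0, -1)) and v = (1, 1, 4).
proj_W(v) = (23/14, 16/7, 29/14)

Set up U = [u_1 | ... | u_2] ∈ R^(3×2). The projector onto W = col(U) is P = U (U^T U)^(-1) U^T.
Compute U^T U =
  [13, -2]
  [-2, 10],
and U^T v = (11, -7).
Solve U^T U · c = U^T v for the coefficients: c = (16/21, -23/42). The projection is proj_W(v) = U c.
Check: (v - proj_W(v)) · u_1 = 0  (should be 0).
Check: (v - proj_W(v)) · u_2 = 0  (should be 0).
Result: proj_W(v) = (23/14, 16/7, 29/14).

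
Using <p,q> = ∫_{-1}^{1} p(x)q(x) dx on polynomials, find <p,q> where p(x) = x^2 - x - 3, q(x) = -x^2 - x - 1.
<p,q> = 38/5

Expand the product: p(x)·q(x) = -x^4 + 3*x^2 + 4*x + 3.
∫_{-1}^{1} of each monomial x^k gives [2/(k+1) if k even, 0 if k odd]. Integrating term-by-term (or equivalently evaluating the antiderivative F(x) = -x^5/5 + x^3 + 2*x^2 + 3*x at the endpoints):
  F(1) − F(−1) = 29/5 − (-9/5) = 38/5.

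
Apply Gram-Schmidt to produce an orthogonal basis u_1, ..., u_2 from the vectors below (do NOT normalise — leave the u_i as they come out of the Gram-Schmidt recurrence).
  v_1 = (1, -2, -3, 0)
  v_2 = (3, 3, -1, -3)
Orthogonal basis:
  u_1 = (1, -2, -3, 0)
  u_2 = (3, 3, -1, -3)

Apply the Gram-Schmidt recurrence
  u_1 = v_1
  u_i = v_i − Σ_{j<i} ((v_i · u_j) / (u_j · u_j)) · u_j.

Step by step this gives:
  u_1 = (1, -2, -3, 0)
  u_2 = (3, 3, -1, -3)

Orthogonality check:
  u_2 · u_1 = 0 (should be 0)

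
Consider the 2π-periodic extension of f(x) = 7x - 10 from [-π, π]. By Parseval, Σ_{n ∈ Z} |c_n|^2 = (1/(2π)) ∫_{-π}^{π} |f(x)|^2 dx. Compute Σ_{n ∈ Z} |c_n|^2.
Σ |c_n|^2 = 49π^2/3 + 100

Expand and integrate term by term over [-π, π]:
  ∫ (7x)^2 dx = 49·(2π^3/3); ∫ 2·7·(-10)·x dx = 0 (odd integrand); ∫ (-10)^2 dx = 100·2π.
So (1/(2π)) ∫_{-π}^{π} (7x - 10)^2 dx = 49π^2/3 + 100 = 49π^2/3 + 100.
Parseval ⇒ Σ |c_n|^2 = 49π^2/3 + 100.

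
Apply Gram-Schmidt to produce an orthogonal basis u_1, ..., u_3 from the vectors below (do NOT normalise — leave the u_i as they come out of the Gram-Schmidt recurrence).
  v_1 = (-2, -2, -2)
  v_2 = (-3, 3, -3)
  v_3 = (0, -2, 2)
Orthogonal basis:
  u_1 = (-2, -2, -2)
  u_2 = (-2, 4, -2)
  u_3 = (-1, 0, 1)

Apply the Gram-Schmidt recurrence
  u_1 = v_1
  u_i = v_i − Σ_{j<i} ((v_i · u_j) / (u_j · u_j)) · u_j.

Step by step this gives:
  u_1 = (-2, -2, -2)
  u_2 = (-2, 4, -2)
  u_3 = (-1, 0, 1)

Orthogonality check:
  u_2 · u_1 = 0 (should be 0)
  u_3 · u_1 = 0 (should be 0)
  u_3 · u_2 = 0 (should be 0)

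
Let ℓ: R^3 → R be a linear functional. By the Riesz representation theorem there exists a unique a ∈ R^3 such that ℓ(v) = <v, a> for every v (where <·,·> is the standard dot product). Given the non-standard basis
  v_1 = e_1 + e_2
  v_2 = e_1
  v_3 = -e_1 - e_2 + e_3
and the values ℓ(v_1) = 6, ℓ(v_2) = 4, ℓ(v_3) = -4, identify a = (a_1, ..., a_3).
a = (4, 2, 2)

Write a = (a_1, ..., a_3) in the standard basis. For each basis vector v_i, ℓ(v_i) = <v_i, a> is a linear equation in the a_j's. Collect the n equations into a matrix system V a = ℓ, where row i of V is v_i (expressed in the standard basis). Since V is invertible (lower-triangular with 1s on the diagonal, up to permutation), solve by back-substitution:
  V =
[[1, 1, 0],
 [1, 0, 0],
 [-1, -1, 1]]
  V a = (6, 4, -4)
Solving gives a = (4, 2, 2).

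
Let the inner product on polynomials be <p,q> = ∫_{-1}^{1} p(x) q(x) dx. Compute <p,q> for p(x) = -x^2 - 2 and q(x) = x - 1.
<p,q> = 14/3

Expand the product: p(x)·q(x) = -x^3 + x^2 - 2*x + 2.
∫_{-1}^{1} of each monomial x^k gives [2/(k+1) if k even, 0 if k odd]. Integrating term-by-term (or equivalently evaluating the antiderivative F(x) = -x^4/4 + x^3/3 - x^2 + 2*x at the endpoints):
  F(1) − F(−1) = 13/12 − (-43/12) = 14/3.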